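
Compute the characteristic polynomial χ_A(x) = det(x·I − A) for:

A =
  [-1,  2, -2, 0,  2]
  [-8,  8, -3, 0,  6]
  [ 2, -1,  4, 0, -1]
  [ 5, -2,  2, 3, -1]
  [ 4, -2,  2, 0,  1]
x^5 - 15*x^4 + 90*x^3 - 270*x^2 + 405*x - 243

Expanding det(x·I − A) (e.g. by cofactor expansion or by noting that A is similar to its Jordan form J, which has the same characteristic polynomial as A) gives
  χ_A(x) = x^5 - 15*x^4 + 90*x^3 - 270*x^2 + 405*x - 243
which factors as (x - 3)^5. The eigenvalues (with algebraic multiplicities) are λ = 3 with multiplicity 5.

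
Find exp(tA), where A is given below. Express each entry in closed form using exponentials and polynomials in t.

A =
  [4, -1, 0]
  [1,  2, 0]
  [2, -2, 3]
e^{tA} =
  [t*exp(3*t) + exp(3*t), -t*exp(3*t), 0]
  [t*exp(3*t), -t*exp(3*t) + exp(3*t), 0]
  [2*t*exp(3*t), -2*t*exp(3*t), exp(3*t)]

Strategy: write A = P · J · P⁻¹ where J is a Jordan canonical form, so e^{tA} = P · e^{tJ} · P⁻¹, and e^{tJ} can be computed block-by-block.

A has Jordan form
J =
  [3, 1, 0]
  [0, 3, 0]
  [0, 0, 3]
(up to reordering of blocks).

Per-block formulas:
  For a 2×2 Jordan block J_2(3): exp(t · J_2(3)) = e^(3t)·(I + t·N), where N is the 2×2 nilpotent shift.
  For a 1×1 block at λ = 3: exp(t · [3]) = [e^(3t)].

After assembling e^{tJ} and conjugating by P, we get:

e^{tA} =
  [t*exp(3*t) + exp(3*t), -t*exp(3*t), 0]
  [t*exp(3*t), -t*exp(3*t) + exp(3*t), 0]
  [2*t*exp(3*t), -2*t*exp(3*t), exp(3*t)]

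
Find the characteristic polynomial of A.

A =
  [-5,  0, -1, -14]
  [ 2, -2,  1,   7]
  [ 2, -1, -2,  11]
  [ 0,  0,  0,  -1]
x^4 + 10*x^3 + 36*x^2 + 54*x + 27

Expanding det(x·I − A) (e.g. by cofactor expansion or by noting that A is similar to its Jordan form J, which has the same characteristic polynomial as A) gives
  χ_A(x) = x^4 + 10*x^3 + 36*x^2 + 54*x + 27
which factors as (x + 1)*(x + 3)^3. The eigenvalues (with algebraic multiplicities) are λ = -3 with multiplicity 3, λ = -1 with multiplicity 1.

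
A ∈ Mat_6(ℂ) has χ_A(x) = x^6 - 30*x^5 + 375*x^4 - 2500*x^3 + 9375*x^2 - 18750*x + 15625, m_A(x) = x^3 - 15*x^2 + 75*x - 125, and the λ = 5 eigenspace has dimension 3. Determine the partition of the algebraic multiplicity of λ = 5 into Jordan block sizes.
Block sizes for λ = 5: [3, 2, 1]

Step 1 — from the characteristic polynomial, algebraic multiplicity of λ = 5 is 6. From dim ker(A − (5)·I) = 3, there are exactly 3 Jordan blocks for λ = 5.
Step 2 — from the minimal polynomial, the factor (x − 5)^3 tells us the largest block for λ = 5 has size 3.
Step 3 — with total size 6, 3 blocks, and largest block 3, the block sizes (in nonincreasing order) are [3, 2, 1].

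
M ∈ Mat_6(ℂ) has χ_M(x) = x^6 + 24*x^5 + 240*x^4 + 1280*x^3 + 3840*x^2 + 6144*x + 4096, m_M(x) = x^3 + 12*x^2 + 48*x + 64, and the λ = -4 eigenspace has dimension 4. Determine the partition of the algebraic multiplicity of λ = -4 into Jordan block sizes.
Block sizes for λ = -4: [3, 1, 1, 1]

Step 1 — from the characteristic polynomial, algebraic multiplicity of λ = -4 is 6. From dim ker(M − (-4)·I) = 4, there are exactly 4 Jordan blocks for λ = -4.
Step 2 — from the minimal polynomial, the factor (x + 4)^3 tells us the largest block for λ = -4 has size 3.
Step 3 — with total size 6, 4 blocks, and largest block 3, the block sizes (in nonincreasing order) are [3, 1, 1, 1].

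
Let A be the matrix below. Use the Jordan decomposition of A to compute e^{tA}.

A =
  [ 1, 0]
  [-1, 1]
e^{tA} =
  [exp(t), 0]
  [-t*exp(t), exp(t)]

Strategy: write A = P · J · P⁻¹ where J is a Jordan canonical form, so e^{tA} = P · e^{tJ} · P⁻¹, and e^{tJ} can be computed block-by-block.

A has Jordan form
J =
  [1, 1]
  [0, 1]
(up to reordering of blocks).

Per-block formulas:
  For a 2×2 Jordan block J_2(1): exp(t · J_2(1)) = e^(1t)·(I + t·N), where N is the 2×2 nilpotent shift.

After assembling e^{tJ} and conjugating by P, we get:

e^{tA} =
  [exp(t), 0]
  [-t*exp(t), exp(t)]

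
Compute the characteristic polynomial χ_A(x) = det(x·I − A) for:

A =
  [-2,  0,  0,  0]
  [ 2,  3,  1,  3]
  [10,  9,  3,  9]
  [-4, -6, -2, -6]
x^4 + 2*x^3

Expanding det(x·I − A) (e.g. by cofactor expansion or by noting that A is similar to its Jordan form J, which has the same characteristic polynomial as A) gives
  χ_A(x) = x^4 + 2*x^3
which factors as x^3*(x + 2). The eigenvalues (with algebraic multiplicities) are λ = -2 with multiplicity 1, λ = 0 with multiplicity 3.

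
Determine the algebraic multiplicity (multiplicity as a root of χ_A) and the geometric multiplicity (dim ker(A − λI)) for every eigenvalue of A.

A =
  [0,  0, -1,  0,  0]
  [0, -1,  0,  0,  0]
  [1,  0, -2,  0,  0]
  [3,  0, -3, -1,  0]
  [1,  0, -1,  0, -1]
λ = -1: alg = 5, geom = 4

Step 1 — factor the characteristic polynomial to read off the algebraic multiplicities:
  χ_A(x) = (x + 1)^5

Step 2 — compute geometric multiplicities via the rank-nullity identity g(λ) = n − rank(A − λI):
  rank(A − (-1)·I) = 1, so dim ker(A − (-1)·I) = n − 1 = 4

Summary:
  λ = -1: algebraic multiplicity = 5, geometric multiplicity = 4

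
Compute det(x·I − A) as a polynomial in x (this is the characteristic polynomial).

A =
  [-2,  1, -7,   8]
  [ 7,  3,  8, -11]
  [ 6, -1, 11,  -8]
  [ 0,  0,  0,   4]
x^4 - 16*x^3 + 96*x^2 - 256*x + 256

Expanding det(x·I − A) (e.g. by cofactor expansion or by noting that A is similar to its Jordan form J, which has the same characteristic polynomial as A) gives
  χ_A(x) = x^4 - 16*x^3 + 96*x^2 - 256*x + 256
which factors as (x - 4)^4. The eigenvalues (with algebraic multiplicities) are λ = 4 with multiplicity 4.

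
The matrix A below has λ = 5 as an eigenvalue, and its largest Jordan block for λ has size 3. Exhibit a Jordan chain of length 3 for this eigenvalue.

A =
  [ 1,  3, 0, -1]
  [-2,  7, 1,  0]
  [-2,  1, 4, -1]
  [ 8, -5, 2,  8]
A Jordan chain for λ = 5 of length 3:
v_1 = (2, 2, 0, -2)ᵀ
v_2 = (-4, -2, -2, 8)ᵀ
v_3 = (1, 0, 0, 0)ᵀ

Let N = A − (5)·I. We want v_3 with N^3 v_3 = 0 but N^2 v_3 ≠ 0; then v_{j-1} := N · v_j for j = 3, …, 2.

Pick v_3 = (1, 0, 0, 0)ᵀ.
Then v_2 = N · v_3 = (-4, -2, -2, 8)ᵀ.
Then v_1 = N · v_2 = (2, 2, 0, -2)ᵀ.

Sanity check: (A − (5)·I) v_1 = (0, 0, 0, 0)ᵀ = 0. ✓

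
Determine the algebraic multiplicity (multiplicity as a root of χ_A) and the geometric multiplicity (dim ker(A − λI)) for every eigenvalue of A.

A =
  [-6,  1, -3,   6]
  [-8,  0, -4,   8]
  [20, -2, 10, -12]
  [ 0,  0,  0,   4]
λ = 0: alg = 2, geom = 1; λ = 4: alg = 2, geom = 2

Step 1 — factor the characteristic polynomial to read off the algebraic multiplicities:
  χ_A(x) = x^2*(x - 4)^2

Step 2 — compute geometric multiplicities via the rank-nullity identity g(λ) = n − rank(A − λI):
  rank(A − (0)·I) = 3, so dim ker(A − (0)·I) = n − 3 = 1
  rank(A − (4)·I) = 2, so dim ker(A − (4)·I) = n − 2 = 2

Summary:
  λ = 0: algebraic multiplicity = 2, geometric multiplicity = 1
  λ = 4: algebraic multiplicity = 2, geometric multiplicity = 2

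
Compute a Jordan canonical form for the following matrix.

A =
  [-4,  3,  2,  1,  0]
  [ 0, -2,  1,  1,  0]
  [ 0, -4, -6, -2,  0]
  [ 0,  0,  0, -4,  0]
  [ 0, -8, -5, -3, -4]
J_3(-4) ⊕ J_1(-4) ⊕ J_1(-4)

The characteristic polynomial is
  det(x·I − A) = x^5 + 20*x^4 + 160*x^3 + 640*x^2 + 1280*x + 1024 = (x + 4)^5

Eigenvalues and multiplicities (the geometric multiplicity of λ is n − rank(A − λI), which equals the number of Jordan blocks for λ):
  λ = -4: algebraic multiplicity = 5, geometric multiplicity = 3

Determining the block sizes for each eigenvalue:
  λ = -4: with am = 5 and gm = 3, the partition is not yet determined (e.g. several partitions of 5 into 3 parts exist). Let N = A − (-4)·I. Computing rank(N^1) = 2, rank(N^2) = 1, rank(N^3) = 0; the number of blocks of size ≥ j is rank(N^{j−1}) − rank(N^j), giving [3, 1, 1]. So we have 1 block(s) of size 3, 2 block(s) of size 1 → block sizes [3, 1, 1]

Assembling the blocks gives a Jordan form
J =
  [-4,  1,  0,  0,  0]
  [ 0, -4,  1,  0,  0]
  [ 0,  0, -4,  0,  0]
  [ 0,  0,  0, -4,  0]
  [ 0,  0,  0,  0, -4]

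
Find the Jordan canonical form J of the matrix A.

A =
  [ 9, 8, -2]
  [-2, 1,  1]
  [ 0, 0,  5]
J_2(5) ⊕ J_1(5)

The characteristic polynomial is
  det(x·I − A) = x^3 - 15*x^2 + 75*x - 125 = (x - 5)^3

Eigenvalues and multiplicities (the geometric multiplicity of λ is n − rank(A − λI), which equals the number of Jordan blocks for λ):
  λ = 5: algebraic multiplicity = 3, geometric multiplicity = 2

Determining the block sizes for each eigenvalue:
  λ = 5: 2 blocks summing to 3 forces exactly one block of size 2 and the rest size 1 → block sizes [2, 1]

Assembling the blocks gives a Jordan form
J =
  [5, 1, 0]
  [0, 5, 0]
  [0, 0, 5]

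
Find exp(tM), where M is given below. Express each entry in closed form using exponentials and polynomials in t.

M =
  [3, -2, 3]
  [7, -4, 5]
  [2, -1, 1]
e^{tM} =
  [t^2/2 + 3*t + 1, -t^2/2 - 2*t, t^2 + 3*t]
  [3*t^2/2 + 7*t, -3*t^2/2 - 4*t + 1, 3*t^2 + 5*t]
  [t^2/2 + 2*t, -t^2/2 - t, t^2 + t + 1]

Strategy: write M = P · J · P⁻¹ where J is a Jordan canonical form, so e^{tM} = P · e^{tJ} · P⁻¹, and e^{tJ} can be computed block-by-block.

M has Jordan form
J =
  [0, 1, 0]
  [0, 0, 1]
  [0, 0, 0]
(up to reordering of blocks).

Per-block formulas:
  For a 3×3 Jordan block J_3(0): exp(t · J_3(0)) = e^(0t)·(I + t·N + (t^2/2)·N^2), where N is the 3×3 nilpotent shift.

After assembling e^{tJ} and conjugating by P, we get:

e^{tM} =
  [t^2/2 + 3*t + 1, -t^2/2 - 2*t, t^2 + 3*t]
  [3*t^2/2 + 7*t, -3*t^2/2 - 4*t + 1, 3*t^2 + 5*t]
  [t^2/2 + 2*t, -t^2/2 - t, t^2 + t + 1]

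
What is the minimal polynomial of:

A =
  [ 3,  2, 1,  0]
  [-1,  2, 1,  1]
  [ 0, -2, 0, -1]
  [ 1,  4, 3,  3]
x^3 - 6*x^2 + 12*x - 8

The characteristic polynomial is χ_A(x) = (x - 2)^4, so the eigenvalues are known. The minimal polynomial is
  m_A(x) = Π_λ (x − λ)^{k_λ}
where k_λ is the size of the *largest* Jordan block for λ (equivalently, the smallest k with (A − λI)^k v = 0 for every generalised eigenvector v of λ).

  λ = 2: largest Jordan block has size 3, contributing (x − 2)^3

So m_A(x) = (x - 2)^3 = x^3 - 6*x^2 + 12*x - 8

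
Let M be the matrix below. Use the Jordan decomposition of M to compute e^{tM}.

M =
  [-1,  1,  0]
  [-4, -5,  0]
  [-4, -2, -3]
e^{tM} =
  [2*t*exp(-3*t) + exp(-3*t), t*exp(-3*t), 0]
  [-4*t*exp(-3*t), -2*t*exp(-3*t) + exp(-3*t), 0]
  [-4*t*exp(-3*t), -2*t*exp(-3*t), exp(-3*t)]

Strategy: write M = P · J · P⁻¹ where J is a Jordan canonical form, so e^{tM} = P · e^{tJ} · P⁻¹, and e^{tJ} can be computed block-by-block.

M has Jordan form
J =
  [-3,  1,  0]
  [ 0, -3,  0]
  [ 0,  0, -3]
(up to reordering of blocks).

Per-block formulas:
  For a 1×1 block at λ = -3: exp(t · [-3]) = [e^(-3t)].
  For a 2×2 Jordan block J_2(-3): exp(t · J_2(-3)) = e^(-3t)·(I + t·N), where N is the 2×2 nilpotent shift.

After assembling e^{tJ} and conjugating by P, we get:

e^{tM} =
  [2*t*exp(-3*t) + exp(-3*t), t*exp(-3*t), 0]
  [-4*t*exp(-3*t), -2*t*exp(-3*t) + exp(-3*t), 0]
  [-4*t*exp(-3*t), -2*t*exp(-3*t), exp(-3*t)]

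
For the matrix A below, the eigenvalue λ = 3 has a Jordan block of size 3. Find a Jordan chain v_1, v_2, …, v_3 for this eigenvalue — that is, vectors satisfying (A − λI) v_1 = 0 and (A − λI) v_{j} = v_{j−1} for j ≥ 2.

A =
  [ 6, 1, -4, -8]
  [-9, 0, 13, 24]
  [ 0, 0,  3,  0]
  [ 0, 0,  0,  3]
A Jordan chain for λ = 3 of length 3:
v_1 = (1, -3, 0, 0)ᵀ
v_2 = (-4, 13, 0, 0)ᵀ
v_3 = (0, 0, 1, 0)ᵀ

Let N = A − (3)·I. We want v_3 with N^3 v_3 = 0 but N^2 v_3 ≠ 0; then v_{j-1} := N · v_j for j = 3, …, 2.

Pick v_3 = (0, 0, 1, 0)ᵀ.
Then v_2 = N · v_3 = (-4, 13, 0, 0)ᵀ.
Then v_1 = N · v_2 = (1, -3, 0, 0)ᵀ.

Sanity check: (A − (3)·I) v_1 = (0, 0, 0, 0)ᵀ = 0. ✓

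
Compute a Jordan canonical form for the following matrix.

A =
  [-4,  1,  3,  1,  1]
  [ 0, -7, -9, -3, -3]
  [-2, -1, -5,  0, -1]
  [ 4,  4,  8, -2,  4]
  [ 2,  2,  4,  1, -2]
J_2(-4) ⊕ J_2(-4) ⊕ J_1(-4)

The characteristic polynomial is
  det(x·I − A) = x^5 + 20*x^4 + 160*x^3 + 640*x^2 + 1280*x + 1024 = (x + 4)^5

Eigenvalues and multiplicities (the geometric multiplicity of λ is n − rank(A − λI), which equals the number of Jordan blocks for λ):
  λ = -4: algebraic multiplicity = 5, geometric multiplicity = 3

Determining the block sizes for each eigenvalue:
  λ = -4: with am = 5 and gm = 3, the partition is not yet determined (e.g. several partitions of 5 into 3 parts exist). Let N = A − (-4)·I. Computing rank(N^1) = 2, rank(N^2) = 0; the number of blocks of size ≥ j is rank(N^{j−1}) − rank(N^j), giving [3, 2]. So we have 2 block(s) of size 2, 1 block(s) of size 1 → block sizes [2, 2, 1]

Assembling the blocks gives a Jordan form
J =
  [-4,  1,  0,  0,  0]
  [ 0, -4,  0,  0,  0]
  [ 0,  0, -4,  1,  0]
  [ 0,  0,  0, -4,  0]
  [ 0,  0,  0,  0, -4]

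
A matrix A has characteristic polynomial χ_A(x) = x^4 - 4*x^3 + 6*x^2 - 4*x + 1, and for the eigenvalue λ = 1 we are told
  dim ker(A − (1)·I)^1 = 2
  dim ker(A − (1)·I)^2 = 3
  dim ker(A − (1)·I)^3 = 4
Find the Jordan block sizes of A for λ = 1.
Block sizes for λ = 1: [3, 1]

From the dimensions of kernels of powers, the number of Jordan blocks of size at least j is d_j − d_{j−1} where d_j = dim ker(N^j) (with d_0 = 0). Computing the differences gives [2, 1, 1].
The number of blocks of size exactly k is (#blocks of size ≥ k) − (#blocks of size ≥ k + 1), so the partition is: 1 block(s) of size 1, 1 block(s) of size 3.
In nonincreasing order the block sizes are [3, 1].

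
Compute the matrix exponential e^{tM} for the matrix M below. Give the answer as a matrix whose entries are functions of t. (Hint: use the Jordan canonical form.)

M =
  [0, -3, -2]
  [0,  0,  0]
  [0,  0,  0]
e^{tM} =
  [1, -3*t, -2*t]
  [0, 1, 0]
  [0, 0, 1]

Strategy: write M = P · J · P⁻¹ where J is a Jordan canonical form, so e^{tM} = P · e^{tJ} · P⁻¹, and e^{tJ} can be computed block-by-block.

M has Jordan form
J =
  [0, 1, 0]
  [0, 0, 0]
  [0, 0, 0]
(up to reordering of blocks).

Per-block formulas:
  For a 2×2 Jordan block J_2(0): exp(t · J_2(0)) = e^(0t)·(I + t·N), where N is the 2×2 nilpotent shift.
  For a 1×1 block at λ = 0: exp(t · [0]) = [e^(0t)].

After assembling e^{tJ} and conjugating by P, we get:

e^{tM} =
  [1, -3*t, -2*t]
  [0, 1, 0]
  [0, 0, 1]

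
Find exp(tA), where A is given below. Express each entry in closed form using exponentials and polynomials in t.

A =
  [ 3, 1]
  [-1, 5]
e^{tA} =
  [-t*exp(4*t) + exp(4*t), t*exp(4*t)]
  [-t*exp(4*t), t*exp(4*t) + exp(4*t)]

Strategy: write A = P · J · P⁻¹ where J is a Jordan canonical form, so e^{tA} = P · e^{tJ} · P⁻¹, and e^{tJ} can be computed block-by-block.

A has Jordan form
J =
  [4, 1]
  [0, 4]
(up to reordering of blocks).

Per-block formulas:
  For a 2×2 Jordan block J_2(4): exp(t · J_2(4)) = e^(4t)·(I + t·N), where N is the 2×2 nilpotent shift.

After assembling e^{tJ} and conjugating by P, we get:

e^{tA} =
  [-t*exp(4*t) + exp(4*t), t*exp(4*t)]
  [-t*exp(4*t), t*exp(4*t) + exp(4*t)]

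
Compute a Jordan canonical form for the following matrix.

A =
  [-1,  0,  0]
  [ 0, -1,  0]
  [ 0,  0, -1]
J_1(-1) ⊕ J_1(-1) ⊕ J_1(-1)

The characteristic polynomial is
  det(x·I − A) = x^3 + 3*x^2 + 3*x + 1 = (x + 1)^3

Eigenvalues and multiplicities (the geometric multiplicity of λ is n − rank(A − λI), which equals the number of Jordan blocks for λ):
  λ = -1: algebraic multiplicity = 3, geometric multiplicity = 3

Determining the block sizes for each eigenvalue:
  λ = -1: gm = am = 3, so every block has size 1 → block sizes [1, 1, 1]

Assembling the blocks gives a Jordan form
J =
  [-1,  0,  0]
  [ 0, -1,  0]
  [ 0,  0, -1]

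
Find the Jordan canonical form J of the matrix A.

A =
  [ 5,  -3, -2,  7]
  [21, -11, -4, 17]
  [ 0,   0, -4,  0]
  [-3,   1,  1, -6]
J_3(-4) ⊕ J_1(-4)

The characteristic polynomial is
  det(x·I − A) = x^4 + 16*x^3 + 96*x^2 + 256*x + 256 = (x + 4)^4

Eigenvalues and multiplicities (the geometric multiplicity of λ is n − rank(A − λI), which equals the number of Jordan blocks for λ):
  λ = -4: algebraic multiplicity = 4, geometric multiplicity = 2

Determining the block sizes for each eigenvalue:
  λ = -4: with am = 4 and gm = 2, the partition is not yet determined (e.g. several partitions of 4 into 2 parts exist). Let N = A − (-4)·I. Computing rank(N^1) = 2, rank(N^2) = 1, rank(N^3) = 0; the number of blocks of size ≥ j is rank(N^{j−1}) − rank(N^j), giving [2, 1, 1]. So we have 1 block(s) of size 3, 1 block(s) of size 1 → block sizes [3, 1]

Assembling the blocks gives a Jordan form
J =
  [-4,  1,  0,  0]
  [ 0, -4,  1,  0]
  [ 0,  0, -4,  0]
  [ 0,  0,  0, -4]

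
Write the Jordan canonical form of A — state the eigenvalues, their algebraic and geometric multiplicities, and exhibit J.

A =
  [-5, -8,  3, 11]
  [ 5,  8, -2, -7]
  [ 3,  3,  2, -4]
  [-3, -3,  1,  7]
J_2(3) ⊕ J_2(3)

The characteristic polynomial is
  det(x·I − A) = x^4 - 12*x^3 + 54*x^2 - 108*x + 81 = (x - 3)^4

Eigenvalues and multiplicities (the geometric multiplicity of λ is n − rank(A − λI), which equals the number of Jordan blocks for λ):
  λ = 3: algebraic multiplicity = 4, geometric multiplicity = 2

Determining the block sizes for each eigenvalue:
  λ = 3: with am = 4 and gm = 2, the partition is not yet determined (e.g. several partitions of 4 into 2 parts exist). Let N = A − (3)·I. Computing rank(N^1) = 2, rank(N^2) = 0; the number of blocks of size ≥ j is rank(N^{j−1}) − rank(N^j), giving [2, 2]. So we have 2 block(s) of size 2 → block sizes [2, 2]

Assembling the blocks gives a Jordan form
J =
  [3, 1, 0, 0]
  [0, 3, 0, 0]
  [0, 0, 3, 1]
  [0, 0, 0, 3]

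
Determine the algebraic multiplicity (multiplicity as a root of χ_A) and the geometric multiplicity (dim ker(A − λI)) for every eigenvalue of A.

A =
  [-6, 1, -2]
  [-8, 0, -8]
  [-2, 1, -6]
λ = -4: alg = 3, geom = 2

Step 1 — factor the characteristic polynomial to read off the algebraic multiplicities:
  χ_A(x) = (x + 4)^3

Step 2 — compute geometric multiplicities via the rank-nullity identity g(λ) = n − rank(A − λI):
  rank(A − (-4)·I) = 1, so dim ker(A − (-4)·I) = n − 1 = 2

Summary:
  λ = -4: algebraic multiplicity = 3, geometric multiplicity = 2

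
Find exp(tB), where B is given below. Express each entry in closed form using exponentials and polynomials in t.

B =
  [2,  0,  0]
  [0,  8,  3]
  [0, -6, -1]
e^{tB} =
  [exp(2*t), 0, 0]
  [0, 2*exp(5*t) - exp(2*t), exp(5*t) - exp(2*t)]
  [0, -2*exp(5*t) + 2*exp(2*t), -exp(5*t) + 2*exp(2*t)]

Strategy: write B = P · J · P⁻¹ where J is a Jordan canonical form, so e^{tB} = P · e^{tJ} · P⁻¹, and e^{tJ} can be computed block-by-block.

B has Jordan form
J =
  [2, 0, 0]
  [0, 2, 0]
  [0, 0, 5]
(up to reordering of blocks).

Per-block formulas:
  For a 1×1 block at λ = 5: exp(t · [5]) = [e^(5t)].
  For a 1×1 block at λ = 2: exp(t · [2]) = [e^(2t)].

After assembling e^{tJ} and conjugating by P, we get:

e^{tB} =
  [exp(2*t), 0, 0]
  [0, 2*exp(5*t) - exp(2*t), exp(5*t) - exp(2*t)]
  [0, -2*exp(5*t) + 2*exp(2*t), -exp(5*t) + 2*exp(2*t)]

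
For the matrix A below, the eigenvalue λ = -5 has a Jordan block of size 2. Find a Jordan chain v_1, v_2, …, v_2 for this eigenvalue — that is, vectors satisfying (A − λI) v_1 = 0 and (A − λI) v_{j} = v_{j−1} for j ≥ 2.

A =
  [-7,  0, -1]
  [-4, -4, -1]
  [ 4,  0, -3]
A Jordan chain for λ = -5 of length 2:
v_1 = (-2, -4, 4)ᵀ
v_2 = (1, 0, 0)ᵀ

Let N = A − (-5)·I. We want v_2 with N^2 v_2 = 0 but N^1 v_2 ≠ 0; then v_{j-1} := N · v_j for j = 2, …, 2.

Pick v_2 = (1, 0, 0)ᵀ.
Then v_1 = N · v_2 = (-2, -4, 4)ᵀ.

Sanity check: (A − (-5)·I) v_1 = (0, 0, 0)ᵀ = 0. ✓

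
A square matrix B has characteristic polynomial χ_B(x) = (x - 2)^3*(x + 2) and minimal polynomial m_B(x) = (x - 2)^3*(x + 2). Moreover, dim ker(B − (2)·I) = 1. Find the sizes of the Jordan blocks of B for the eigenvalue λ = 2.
Block sizes for λ = 2: [3]

Step 1 — from the characteristic polynomial, algebraic multiplicity of λ = 2 is 3. From dim ker(B − (2)·I) = 1, there are exactly 1 Jordan blocks for λ = 2.
Step 2 — from the minimal polynomial, the factor (x − 2)^3 tells us the largest block for λ = 2 has size 3.
Step 3 — with total size 3, 1 blocks, and largest block 3, the block sizes (in nonincreasing order) are [3].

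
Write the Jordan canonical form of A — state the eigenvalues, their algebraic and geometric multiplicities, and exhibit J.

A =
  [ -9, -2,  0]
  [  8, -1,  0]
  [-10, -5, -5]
J_2(-5) ⊕ J_1(-5)

The characteristic polynomial is
  det(x·I − A) = x^3 + 15*x^2 + 75*x + 125 = (x + 5)^3

Eigenvalues and multiplicities (the geometric multiplicity of λ is n − rank(A − λI), which equals the number of Jordan blocks for λ):
  λ = -5: algebraic multiplicity = 3, geometric multiplicity = 2

Determining the block sizes for each eigenvalue:
  λ = -5: 2 blocks summing to 3 forces exactly one block of size 2 and the rest size 1 → block sizes [2, 1]

Assembling the blocks gives a Jordan form
J =
  [-5,  1,  0]
  [ 0, -5,  0]
  [ 0,  0, -5]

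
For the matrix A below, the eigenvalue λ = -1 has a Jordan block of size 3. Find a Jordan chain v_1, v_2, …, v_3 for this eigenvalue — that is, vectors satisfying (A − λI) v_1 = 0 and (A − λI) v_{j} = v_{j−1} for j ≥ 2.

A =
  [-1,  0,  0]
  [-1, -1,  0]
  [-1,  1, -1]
A Jordan chain for λ = -1 of length 3:
v_1 = (0, 0, -1)ᵀ
v_2 = (0, -1, -1)ᵀ
v_3 = (1, 0, 0)ᵀ

Let N = A − (-1)·I. We want v_3 with N^3 v_3 = 0 but N^2 v_3 ≠ 0; then v_{j-1} := N · v_j for j = 3, …, 2.

Pick v_3 = (1, 0, 0)ᵀ.
Then v_2 = N · v_3 = (0, -1, -1)ᵀ.
Then v_1 = N · v_2 = (0, 0, -1)ᵀ.

Sanity check: (A − (-1)·I) v_1 = (0, 0, 0)ᵀ = 0. ✓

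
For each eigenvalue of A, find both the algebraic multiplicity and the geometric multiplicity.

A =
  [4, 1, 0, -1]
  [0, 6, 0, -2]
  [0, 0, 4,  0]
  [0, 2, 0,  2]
λ = 4: alg = 4, geom = 3

Step 1 — factor the characteristic polynomial to read off the algebraic multiplicities:
  χ_A(x) = (x - 4)^4

Step 2 — compute geometric multiplicities via the rank-nullity identity g(λ) = n − rank(A − λI):
  rank(A − (4)·I) = 1, so dim ker(A − (4)·I) = n − 1 = 3

Summary:
  λ = 4: algebraic multiplicity = 4, geometric multiplicity = 3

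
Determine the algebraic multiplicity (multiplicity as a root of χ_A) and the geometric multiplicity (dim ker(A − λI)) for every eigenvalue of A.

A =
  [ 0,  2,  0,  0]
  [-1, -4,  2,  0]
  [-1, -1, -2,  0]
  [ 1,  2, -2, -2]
λ = -2: alg = 4, geom = 2

Step 1 — factor the characteristic polynomial to read off the algebraic multiplicities:
  χ_A(x) = (x + 2)^4

Step 2 — compute geometric multiplicities via the rank-nullity identity g(λ) = n − rank(A − λI):
  rank(A − (-2)·I) = 2, so dim ker(A − (-2)·I) = n − 2 = 2

Summary:
  λ = -2: algebraic multiplicity = 4, geometric multiplicity = 2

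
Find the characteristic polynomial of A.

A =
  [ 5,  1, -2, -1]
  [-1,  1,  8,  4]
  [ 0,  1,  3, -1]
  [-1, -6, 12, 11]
x^4 - 20*x^3 + 150*x^2 - 500*x + 625

Expanding det(x·I − A) (e.g. by cofactor expansion or by noting that A is similar to its Jordan form J, which has the same characteristic polynomial as A) gives
  χ_A(x) = x^4 - 20*x^3 + 150*x^2 - 500*x + 625
which factors as (x - 5)^4. The eigenvalues (with algebraic multiplicities) are λ = 5 with multiplicity 4.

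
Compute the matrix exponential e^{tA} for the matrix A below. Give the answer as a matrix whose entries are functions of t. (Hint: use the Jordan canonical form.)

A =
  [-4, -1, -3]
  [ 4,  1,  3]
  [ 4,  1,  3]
e^{tA} =
  [1 - 4*t, -t, -3*t]
  [4*t, t + 1, 3*t]
  [4*t, t, 3*t + 1]

Strategy: write A = P · J · P⁻¹ where J is a Jordan canonical form, so e^{tA} = P · e^{tJ} · P⁻¹, and e^{tJ} can be computed block-by-block.

A has Jordan form
J =
  [0, 1, 0]
  [0, 0, 0]
  [0, 0, 0]
(up to reordering of blocks).

Per-block formulas:
  For a 2×2 Jordan block J_2(0): exp(t · J_2(0)) = e^(0t)·(I + t·N), where N is the 2×2 nilpotent shift.
  For a 1×1 block at λ = 0: exp(t · [0]) = [e^(0t)].

After assembling e^{tJ} and conjugating by P, we get:

e^{tA} =
  [1 - 4*t, -t, -3*t]
  [4*t, t + 1, 3*t]
  [4*t, t, 3*t + 1]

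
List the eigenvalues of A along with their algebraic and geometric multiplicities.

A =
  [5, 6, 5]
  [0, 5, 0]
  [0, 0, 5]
λ = 5: alg = 3, geom = 2

Step 1 — factor the characteristic polynomial to read off the algebraic multiplicities:
  χ_A(x) = (x - 5)^3

Step 2 — compute geometric multiplicities via the rank-nullity identity g(λ) = n − rank(A − λI):
  rank(A − (5)·I) = 1, so dim ker(A − (5)·I) = n − 1 = 2

Summary:
  λ = 5: algebraic multiplicity = 3, geometric multiplicity = 2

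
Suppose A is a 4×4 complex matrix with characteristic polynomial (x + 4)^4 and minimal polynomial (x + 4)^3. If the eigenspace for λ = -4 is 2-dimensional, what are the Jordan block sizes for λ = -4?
Block sizes for λ = -4: [3, 1]

Step 1 — from the characteristic polynomial, algebraic multiplicity of λ = -4 is 4. From dim ker(A − (-4)·I) = 2, there are exactly 2 Jordan blocks for λ = -4.
Step 2 — from the minimal polynomial, the factor (x + 4)^3 tells us the largest block for λ = -4 has size 3.
Step 3 — with total size 4, 2 blocks, and largest block 3, the block sizes (in nonincreasing order) are [3, 1].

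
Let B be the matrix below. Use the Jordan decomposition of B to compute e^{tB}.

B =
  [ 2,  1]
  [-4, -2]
e^{tB} =
  [2*t + 1, t]
  [-4*t, 1 - 2*t]

Strategy: write B = P · J · P⁻¹ where J is a Jordan canonical form, so e^{tB} = P · e^{tJ} · P⁻¹, and e^{tJ} can be computed block-by-block.

B has Jordan form
J =
  [0, 1]
  [0, 0]
(up to reordering of blocks).

Per-block formulas:
  For a 2×2 Jordan block J_2(0): exp(t · J_2(0)) = e^(0t)·(I + t·N), where N is the 2×2 nilpotent shift.

After assembling e^{tJ} and conjugating by P, we get:

e^{tB} =
  [2*t + 1, t]
  [-4*t, 1 - 2*t]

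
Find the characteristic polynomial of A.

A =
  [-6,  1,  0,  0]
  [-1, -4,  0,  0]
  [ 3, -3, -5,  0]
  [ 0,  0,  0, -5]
x^4 + 20*x^3 + 150*x^2 + 500*x + 625

Expanding det(x·I − A) (e.g. by cofactor expansion or by noting that A is similar to its Jordan form J, which has the same characteristic polynomial as A) gives
  χ_A(x) = x^4 + 20*x^3 + 150*x^2 + 500*x + 625
which factors as (x + 5)^4. The eigenvalues (with algebraic multiplicities) are λ = -5 with multiplicity 4.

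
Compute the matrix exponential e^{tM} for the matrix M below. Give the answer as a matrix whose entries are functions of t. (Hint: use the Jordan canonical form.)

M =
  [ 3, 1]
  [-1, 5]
e^{tM} =
  [-t*exp(4*t) + exp(4*t), t*exp(4*t)]
  [-t*exp(4*t), t*exp(4*t) + exp(4*t)]

Strategy: write M = P · J · P⁻¹ where J is a Jordan canonical form, so e^{tM} = P · e^{tJ} · P⁻¹, and e^{tJ} can be computed block-by-block.

M has Jordan form
J =
  [4, 1]
  [0, 4]
(up to reordering of blocks).

Per-block formulas:
  For a 2×2 Jordan block J_2(4): exp(t · J_2(4)) = e^(4t)·(I + t·N), where N is the 2×2 nilpotent shift.

After assembling e^{tJ} and conjugating by P, we get:

e^{tM} =
  [-t*exp(4*t) + exp(4*t), t*exp(4*t)]
  [-t*exp(4*t), t*exp(4*t) + exp(4*t)]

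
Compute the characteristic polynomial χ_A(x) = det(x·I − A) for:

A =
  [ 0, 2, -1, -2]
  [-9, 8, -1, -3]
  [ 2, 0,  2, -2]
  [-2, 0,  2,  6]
x^4 - 16*x^3 + 96*x^2 - 256*x + 256

Expanding det(x·I − A) (e.g. by cofactor expansion or by noting that A is similar to its Jordan form J, which has the same characteristic polynomial as A) gives
  χ_A(x) = x^4 - 16*x^3 + 96*x^2 - 256*x + 256
which factors as (x - 4)^4. The eigenvalues (with algebraic multiplicities) are λ = 4 with multiplicity 4.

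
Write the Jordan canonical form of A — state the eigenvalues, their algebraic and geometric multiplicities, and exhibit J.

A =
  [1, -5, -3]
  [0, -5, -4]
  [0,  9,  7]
J_3(1)

The characteristic polynomial is
  det(x·I − A) = x^3 - 3*x^2 + 3*x - 1 = (x - 1)^3

Eigenvalues and multiplicities (the geometric multiplicity of λ is n − rank(A − λI), which equals the number of Jordan blocks for λ):
  λ = 1: algebraic multiplicity = 3, geometric multiplicity = 1

Determining the block sizes for each eigenvalue:
  λ = 1: one block (gm = 1), so the single block has size am = 3 → block sizes [3]

Assembling the blocks gives a Jordan form
J =
  [1, 1, 0]
  [0, 1, 1]
  [0, 0, 1]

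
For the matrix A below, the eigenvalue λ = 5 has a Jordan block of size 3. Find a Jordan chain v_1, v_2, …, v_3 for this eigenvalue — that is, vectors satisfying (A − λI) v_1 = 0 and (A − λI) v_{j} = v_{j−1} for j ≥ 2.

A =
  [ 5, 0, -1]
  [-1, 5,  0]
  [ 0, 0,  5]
A Jordan chain for λ = 5 of length 3:
v_1 = (0, 1, 0)ᵀ
v_2 = (-1, 0, 0)ᵀ
v_3 = (0, 0, 1)ᵀ

Let N = A − (5)·I. We want v_3 with N^3 v_3 = 0 but N^2 v_3 ≠ 0; then v_{j-1} := N · v_j for j = 3, …, 2.

Pick v_3 = (0, 0, 1)ᵀ.
Then v_2 = N · v_3 = (-1, 0, 0)ᵀ.
Then v_1 = N · v_2 = (0, 1, 0)ᵀ.

Sanity check: (A − (5)·I) v_1 = (0, 0, 0)ᵀ = 0. ✓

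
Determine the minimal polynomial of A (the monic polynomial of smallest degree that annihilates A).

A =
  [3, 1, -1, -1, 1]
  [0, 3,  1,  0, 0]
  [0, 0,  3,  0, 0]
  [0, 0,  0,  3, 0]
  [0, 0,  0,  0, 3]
x^3 - 9*x^2 + 27*x - 27

The characteristic polynomial is χ_A(x) = (x - 3)^5, so the eigenvalues are known. The minimal polynomial is
  m_A(x) = Π_λ (x − λ)^{k_λ}
where k_λ is the size of the *largest* Jordan block for λ (equivalently, the smallest k with (A − λI)^k v = 0 for every generalised eigenvector v of λ).

  λ = 3: largest Jordan block has size 3, contributing (x − 3)^3

So m_A(x) = (x - 3)^3 = x^3 - 9*x^2 + 27*x - 27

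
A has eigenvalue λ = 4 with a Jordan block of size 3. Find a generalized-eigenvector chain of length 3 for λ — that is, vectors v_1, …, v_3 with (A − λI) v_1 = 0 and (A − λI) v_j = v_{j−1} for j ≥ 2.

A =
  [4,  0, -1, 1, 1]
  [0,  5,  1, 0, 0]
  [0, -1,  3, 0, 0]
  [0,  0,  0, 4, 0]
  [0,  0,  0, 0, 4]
A Jordan chain for λ = 4 of length 3:
v_1 = (1, 0, 0, 0, 0)ᵀ
v_2 = (0, 1, -1, 0, 0)ᵀ
v_3 = (0, 1, 0, 0, 0)ᵀ

Let N = A − (4)·I. We want v_3 with N^3 v_3 = 0 but N^2 v_3 ≠ 0; then v_{j-1} := N · v_j for j = 3, …, 2.

Pick v_3 = (0, 1, 0, 0, 0)ᵀ.
Then v_2 = N · v_3 = (0, 1, -1, 0, 0)ᵀ.
Then v_1 = N · v_2 = (1, 0, 0, 0, 0)ᵀ.

Sanity check: (A − (4)·I) v_1 = (0, 0, 0, 0, 0)ᵀ = 0. ✓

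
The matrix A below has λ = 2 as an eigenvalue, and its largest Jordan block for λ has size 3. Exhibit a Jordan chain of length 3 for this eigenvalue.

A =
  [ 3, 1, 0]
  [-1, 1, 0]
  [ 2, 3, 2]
A Jordan chain for λ = 2 of length 3:
v_1 = (0, 0, -1)ᵀ
v_2 = (1, -1, 2)ᵀ
v_3 = (1, 0, 0)ᵀ

Let N = A − (2)·I. We want v_3 with N^3 v_3 = 0 but N^2 v_3 ≠ 0; then v_{j-1} := N · v_j for j = 3, …, 2.

Pick v_3 = (1, 0, 0)ᵀ.
Then v_2 = N · v_3 = (1, -1, 2)ᵀ.
Then v_1 = N · v_2 = (0, 0, -1)ᵀ.

Sanity check: (A − (2)·I) v_1 = (0, 0, 0)ᵀ = 0. ✓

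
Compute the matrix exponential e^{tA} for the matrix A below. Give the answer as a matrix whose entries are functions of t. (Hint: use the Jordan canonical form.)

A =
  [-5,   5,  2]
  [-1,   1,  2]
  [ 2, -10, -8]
e^{tA} =
  [-t*exp(-4*t) + exp(-4*t), 5*t*exp(-4*t), 2*t*exp(-4*t)]
  [-t*exp(-4*t), 5*t*exp(-4*t) + exp(-4*t), 2*t*exp(-4*t)]
  [2*t*exp(-4*t), -10*t*exp(-4*t), -4*t*exp(-4*t) + exp(-4*t)]

Strategy: write A = P · J · P⁻¹ where J is a Jordan canonical form, so e^{tA} = P · e^{tJ} · P⁻¹, and e^{tJ} can be computed block-by-block.

A has Jordan form
J =
  [-4,  1,  0]
  [ 0, -4,  0]
  [ 0,  0, -4]
(up to reordering of blocks).

Per-block formulas:
  For a 1×1 block at λ = -4: exp(t · [-4]) = [e^(-4t)].
  For a 2×2 Jordan block J_2(-4): exp(t · J_2(-4)) = e^(-4t)·(I + t·N), where N is the 2×2 nilpotent shift.

After assembling e^{tJ} and conjugating by P, we get:

e^{tA} =
  [-t*exp(-4*t) + exp(-4*t), 5*t*exp(-4*t), 2*t*exp(-4*t)]
  [-t*exp(-4*t), 5*t*exp(-4*t) + exp(-4*t), 2*t*exp(-4*t)]
  [2*t*exp(-4*t), -10*t*exp(-4*t), -4*t*exp(-4*t) + exp(-4*t)]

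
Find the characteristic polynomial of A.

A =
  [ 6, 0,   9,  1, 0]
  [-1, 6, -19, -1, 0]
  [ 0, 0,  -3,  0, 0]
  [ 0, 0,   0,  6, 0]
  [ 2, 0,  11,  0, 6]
x^5 - 21*x^4 + 144*x^3 - 216*x^2 - 1296*x + 3888

Expanding det(x·I − A) (e.g. by cofactor expansion or by noting that A is similar to its Jordan form J, which has the same characteristic polynomial as A) gives
  χ_A(x) = x^5 - 21*x^4 + 144*x^3 - 216*x^2 - 1296*x + 3888
which factors as (x - 6)^4*(x + 3). The eigenvalues (with algebraic multiplicities) are λ = -3 with multiplicity 1, λ = 6 with multiplicity 4.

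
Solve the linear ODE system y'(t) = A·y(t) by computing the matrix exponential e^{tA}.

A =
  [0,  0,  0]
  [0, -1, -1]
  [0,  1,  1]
e^{tA} =
  [1, 0, 0]
  [0, 1 - t, -t]
  [0, t, t + 1]

Strategy: write A = P · J · P⁻¹ where J is a Jordan canonical form, so e^{tA} = P · e^{tJ} · P⁻¹, and e^{tJ} can be computed block-by-block.

A has Jordan form
J =
  [0, 1, 0]
  [0, 0, 0]
  [0, 0, 0]
(up to reordering of blocks).

Per-block formulas:
  For a 1×1 block at λ = 0: exp(t · [0]) = [e^(0t)].
  For a 2×2 Jordan block J_2(0): exp(t · J_2(0)) = e^(0t)·(I + t·N), where N is the 2×2 nilpotent shift.

After assembling e^{tJ} and conjugating by P, we get:

e^{tA} =
  [1, 0, 0]
  [0, 1 - t, -t]
  [0, t, t + 1]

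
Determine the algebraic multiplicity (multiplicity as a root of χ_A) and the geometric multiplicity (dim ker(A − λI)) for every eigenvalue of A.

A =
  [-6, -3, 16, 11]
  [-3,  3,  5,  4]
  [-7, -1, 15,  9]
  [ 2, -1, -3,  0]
λ = 3: alg = 4, geom = 2

Step 1 — factor the characteristic polynomial to read off the algebraic multiplicities:
  χ_A(x) = (x - 3)^4

Step 2 — compute geometric multiplicities via the rank-nullity identity g(λ) = n − rank(A − λI):
  rank(A − (3)·I) = 2, so dim ker(A − (3)·I) = n − 2 = 2

Summary:
  λ = 3: algebraic multiplicity = 4, geometric multiplicity = 2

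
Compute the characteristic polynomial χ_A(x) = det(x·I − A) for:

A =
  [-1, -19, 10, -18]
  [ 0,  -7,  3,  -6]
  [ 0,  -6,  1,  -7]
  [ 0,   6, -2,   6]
x^4 + x^3 - 3*x^2 - 5*x - 2

Expanding det(x·I − A) (e.g. by cofactor expansion or by noting that A is similar to its Jordan form J, which has the same characteristic polynomial as A) gives
  χ_A(x) = x^4 + x^3 - 3*x^2 - 5*x - 2
which factors as (x - 2)*(x + 1)^3. The eigenvalues (with algebraic multiplicities) are λ = -1 with multiplicity 3, λ = 2 with multiplicity 1.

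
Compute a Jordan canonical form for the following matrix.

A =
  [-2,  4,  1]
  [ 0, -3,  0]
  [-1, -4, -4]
J_2(-3) ⊕ J_1(-3)

The characteristic polynomial is
  det(x·I − A) = x^3 + 9*x^2 + 27*x + 27 = (x + 3)^3

Eigenvalues and multiplicities (the geometric multiplicity of λ is n − rank(A − λI), which equals the number of Jordan blocks for λ):
  λ = -3: algebraic multiplicity = 3, geometric multiplicity = 2

Determining the block sizes for each eigenvalue:
  λ = -3: 2 blocks summing to 3 forces exactly one block of size 2 and the rest size 1 → block sizes [2, 1]

Assembling the blocks gives a Jordan form
J =
  [-3,  1,  0]
  [ 0, -3,  0]
  [ 0,  0, -3]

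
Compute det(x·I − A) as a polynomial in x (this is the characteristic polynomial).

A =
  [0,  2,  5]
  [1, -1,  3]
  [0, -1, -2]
x^3 + 3*x^2 + 3*x + 1

Expanding det(x·I − A) (e.g. by cofactor expansion or by noting that A is similar to its Jordan form J, which has the same characteristic polynomial as A) gives
  χ_A(x) = x^3 + 3*x^2 + 3*x + 1
which factors as (x + 1)^3. The eigenvalues (with algebraic multiplicities) are λ = -1 with multiplicity 3.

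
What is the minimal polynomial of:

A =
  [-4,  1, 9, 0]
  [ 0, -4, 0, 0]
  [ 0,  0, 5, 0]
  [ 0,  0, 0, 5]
x^3 + 3*x^2 - 24*x - 80

The characteristic polynomial is χ_A(x) = (x - 5)^2*(x + 4)^2, so the eigenvalues are known. The minimal polynomial is
  m_A(x) = Π_λ (x − λ)^{k_λ}
where k_λ is the size of the *largest* Jordan block for λ (equivalently, the smallest k with (A − λI)^k v = 0 for every generalised eigenvector v of λ).

  λ = -4: largest Jordan block has size 2, contributing (x + 4)^2
  λ = 5: largest Jordan block has size 1, contributing (x − 5)

So m_A(x) = (x - 5)*(x + 4)^2 = x^3 + 3*x^2 - 24*x - 80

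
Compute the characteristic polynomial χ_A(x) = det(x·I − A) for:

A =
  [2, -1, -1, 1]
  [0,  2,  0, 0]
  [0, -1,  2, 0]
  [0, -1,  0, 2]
x^4 - 8*x^3 + 24*x^2 - 32*x + 16

Expanding det(x·I − A) (e.g. by cofactor expansion or by noting that A is similar to its Jordan form J, which has the same characteristic polynomial as A) gives
  χ_A(x) = x^4 - 8*x^3 + 24*x^2 - 32*x + 16
which factors as (x - 2)^4. The eigenvalues (with algebraic multiplicities) are λ = 2 with multiplicity 4.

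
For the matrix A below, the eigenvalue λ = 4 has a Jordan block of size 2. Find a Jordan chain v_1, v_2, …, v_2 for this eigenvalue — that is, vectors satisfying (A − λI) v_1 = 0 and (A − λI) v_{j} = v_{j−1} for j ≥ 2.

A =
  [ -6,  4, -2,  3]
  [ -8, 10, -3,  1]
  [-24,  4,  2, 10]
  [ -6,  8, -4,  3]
A Jordan chain for λ = 4 of length 2:
v_1 = (4, 6, 4, 8)ᵀ
v_2 = (0, 1, 0, 0)ᵀ

Let N = A − (4)·I. We want v_2 with N^2 v_2 = 0 but N^1 v_2 ≠ 0; then v_{j-1} := N · v_j for j = 2, …, 2.

Pick v_2 = (0, 1, 0, 0)ᵀ.
Then v_1 = N · v_2 = (4, 6, 4, 8)ᵀ.

Sanity check: (A − (4)·I) v_1 = (0, 0, 0, 0)ᵀ = 0. ✓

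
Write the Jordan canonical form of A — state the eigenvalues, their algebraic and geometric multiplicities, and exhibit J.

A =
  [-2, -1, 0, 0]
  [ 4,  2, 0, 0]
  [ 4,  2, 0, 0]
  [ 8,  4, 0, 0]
J_2(0) ⊕ J_1(0) ⊕ J_1(0)

The characteristic polynomial is
  det(x·I − A) = x^4

Eigenvalues and multiplicities (the geometric multiplicity of λ is n − rank(A − λI), which equals the number of Jordan blocks for λ):
  λ = 0: algebraic multiplicity = 4, geometric multiplicity = 3

Determining the block sizes for each eigenvalue:
  λ = 0: 3 blocks summing to 4 forces exactly one block of size 2 and the rest size 1 → block sizes [2, 1, 1]

Assembling the blocks gives a Jordan form
J =
  [0, 1, 0, 0]
  [0, 0, 0, 0]
  [0, 0, 0, 0]
  [0, 0, 0, 0]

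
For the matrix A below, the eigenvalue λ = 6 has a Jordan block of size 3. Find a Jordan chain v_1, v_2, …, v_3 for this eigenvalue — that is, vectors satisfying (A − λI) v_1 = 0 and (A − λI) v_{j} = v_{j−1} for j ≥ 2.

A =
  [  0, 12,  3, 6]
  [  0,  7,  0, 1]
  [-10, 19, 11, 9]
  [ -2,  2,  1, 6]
A Jordan chain for λ = 6 of length 3:
v_1 = (-6, -2, -8, 2)ᵀ
v_2 = (-6, 0, -10, -2)ᵀ
v_3 = (1, 0, 0, 0)ᵀ

Let N = A − (6)·I. We want v_3 with N^3 v_3 = 0 but N^2 v_3 ≠ 0; then v_{j-1} := N · v_j for j = 3, …, 2.

Pick v_3 = (1, 0, 0, 0)ᵀ.
Then v_2 = N · v_3 = (-6, 0, -10, -2)ᵀ.
Then v_1 = N · v_2 = (-6, -2, -8, 2)ᵀ.

Sanity check: (A − (6)·I) v_1 = (0, 0, 0, 0)ᵀ = 0. ✓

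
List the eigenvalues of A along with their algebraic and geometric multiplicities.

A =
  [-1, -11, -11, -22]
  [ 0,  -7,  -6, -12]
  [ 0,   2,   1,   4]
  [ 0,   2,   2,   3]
λ = -1: alg = 4, geom = 3

Step 1 — factor the characteristic polynomial to read off the algebraic multiplicities:
  χ_A(x) = (x + 1)^4

Step 2 — compute geometric multiplicities via the rank-nullity identity g(λ) = n − rank(A − λI):
  rank(A − (-1)·I) = 1, so dim ker(A − (-1)·I) = n − 1 = 3

Summary:
  λ = -1: algebraic multiplicity = 4, geometric multiplicity = 3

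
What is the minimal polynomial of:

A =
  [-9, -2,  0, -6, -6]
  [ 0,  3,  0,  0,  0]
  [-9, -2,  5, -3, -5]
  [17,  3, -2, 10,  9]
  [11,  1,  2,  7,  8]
x^3 - 11*x^2 + 39*x - 45

The characteristic polynomial is χ_A(x) = (x - 5)*(x - 3)^4, so the eigenvalues are known. The minimal polynomial is
  m_A(x) = Π_λ (x − λ)^{k_λ}
where k_λ is the size of the *largest* Jordan block for λ (equivalently, the smallest k with (A − λI)^k v = 0 for every generalised eigenvector v of λ).

  λ = 3: largest Jordan block has size 2, contributing (x − 3)^2
  λ = 5: largest Jordan block has size 1, contributing (x − 5)

So m_A(x) = (x - 5)*(x - 3)^2 = x^3 - 11*x^2 + 39*x - 45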